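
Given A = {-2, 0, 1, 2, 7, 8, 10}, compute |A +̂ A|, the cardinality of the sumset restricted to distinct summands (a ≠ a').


Restricted sumset: A +̂ A = {a + a' : a ∈ A, a' ∈ A, a ≠ a'}.
Equivalently, take A + A and drop any sum 2a that is achievable ONLY as a + a for a ∈ A (i.e. sums representable only with equal summands).
Enumerate pairs (a, a') with a < a' (symmetric, so each unordered pair gives one sum; this covers all a ≠ a'):
  -2 + 0 = -2
  -2 + 1 = -1
  -2 + 2 = 0
  -2 + 7 = 5
  -2 + 8 = 6
  -2 + 10 = 8
  0 + 1 = 1
  0 + 2 = 2
  0 + 7 = 7
  0 + 8 = 8
  0 + 10 = 10
  1 + 2 = 3
  1 + 7 = 8
  1 + 8 = 9
  1 + 10 = 11
  2 + 7 = 9
  2 + 8 = 10
  2 + 10 = 12
  7 + 8 = 15
  7 + 10 = 17
  8 + 10 = 18
Collected distinct sums: {-2, -1, 0, 1, 2, 3, 5, 6, 7, 8, 9, 10, 11, 12, 15, 17, 18}
|A +̂ A| = 17
(Reference bound: |A +̂ A| ≥ 2|A| - 3 for |A| ≥ 2, with |A| = 7 giving ≥ 11.)

|A +̂ A| = 17


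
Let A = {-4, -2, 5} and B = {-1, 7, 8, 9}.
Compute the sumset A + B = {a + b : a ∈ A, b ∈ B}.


A + B = {a + b : a ∈ A, b ∈ B}.
Enumerate all |A|·|B| = 3·4 = 12 pairs (a, b) and collect distinct sums.
a = -4: -4+-1=-5, -4+7=3, -4+8=4, -4+9=5
a = -2: -2+-1=-3, -2+7=5, -2+8=6, -2+9=7
a = 5: 5+-1=4, 5+7=12, 5+8=13, 5+9=14
Collecting distinct sums: A + B = {-5, -3, 3, 4, 5, 6, 7, 12, 13, 14}
|A + B| = 10

A + B = {-5, -3, 3, 4, 5, 6, 7, 12, 13, 14}


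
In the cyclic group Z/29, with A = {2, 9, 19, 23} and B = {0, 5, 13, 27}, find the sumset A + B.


Work in Z/29Z: reduce every sum a + b modulo 29.
Enumerate all 16 pairs:
a = 2: 2+0=2, 2+5=7, 2+13=15, 2+27=0
a = 9: 9+0=9, 9+5=14, 9+13=22, 9+27=7
a = 19: 19+0=19, 19+5=24, 19+13=3, 19+27=17
a = 23: 23+0=23, 23+5=28, 23+13=7, 23+27=21
Distinct residues collected: {0, 2, 3, 7, 9, 14, 15, 17, 19, 21, 22, 23, 24, 28}
|A + B| = 14 (out of 29 total residues).

A + B = {0, 2, 3, 7, 9, 14, 15, 17, 19, 21, 22, 23, 24, 28}


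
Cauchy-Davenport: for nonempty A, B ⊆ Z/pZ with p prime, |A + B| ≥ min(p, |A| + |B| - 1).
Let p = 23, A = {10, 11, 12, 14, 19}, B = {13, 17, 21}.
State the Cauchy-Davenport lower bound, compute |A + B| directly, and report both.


Cauchy-Davenport: |A + B| ≥ min(p, |A| + |B| - 1) for A, B nonempty in Z/pZ.
|A| = 5, |B| = 3, p = 23.
CD lower bound = min(23, 5 + 3 - 1) = min(23, 7) = 7.
Compute A + B mod 23 directly:
a = 10: 10+13=0, 10+17=4, 10+21=8
a = 11: 11+13=1, 11+17=5, 11+21=9
a = 12: 12+13=2, 12+17=6, 12+21=10
a = 14: 14+13=4, 14+17=8, 14+21=12
a = 19: 19+13=9, 19+17=13, 19+21=17
A + B = {0, 1, 2, 4, 5, 6, 8, 9, 10, 12, 13, 17}, so |A + B| = 12.
Verify: 12 ≥ 7? Yes ✓.

CD lower bound = 7, actual |A + B| = 12.


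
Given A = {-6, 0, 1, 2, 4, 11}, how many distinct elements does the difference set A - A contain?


A - A = {a - a' : a, a' ∈ A}; |A| = 6.
Bounds: 2|A|-1 ≤ |A - A| ≤ |A|² - |A| + 1, i.e. 11 ≤ |A - A| ≤ 31.
Note: 0 ∈ A - A always (from a - a). The set is symmetric: if d ∈ A - A then -d ∈ A - A.
Enumerate nonzero differences d = a - a' with a > a' (then include -d):
Positive differences: {1, 2, 3, 4, 6, 7, 8, 9, 10, 11, 17}
Full difference set: {0} ∪ (positive diffs) ∪ (negative diffs).
|A - A| = 1 + 2·11 = 23 (matches direct enumeration: 23).

|A - A| = 23


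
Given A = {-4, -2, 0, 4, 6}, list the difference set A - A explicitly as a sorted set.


A - A = {a - a' : a, a' ∈ A}.
Compute a - a' for each ordered pair (a, a'):
a = -4: -4--4=0, -4--2=-2, -4-0=-4, -4-4=-8, -4-6=-10
a = -2: -2--4=2, -2--2=0, -2-0=-2, -2-4=-6, -2-6=-8
a = 0: 0--4=4, 0--2=2, 0-0=0, 0-4=-4, 0-6=-6
a = 4: 4--4=8, 4--2=6, 4-0=4, 4-4=0, 4-6=-2
a = 6: 6--4=10, 6--2=8, 6-0=6, 6-4=2, 6-6=0
Collecting distinct values (and noting 0 appears from a-a):
A - A = {-10, -8, -6, -4, -2, 0, 2, 4, 6, 8, 10}
|A - A| = 11

A - A = {-10, -8, -6, -4, -2, 0, 2, 4, 6, 8, 10}


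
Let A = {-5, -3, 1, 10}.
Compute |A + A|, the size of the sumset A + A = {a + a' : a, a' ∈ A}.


A + A = {a + a' : a, a' ∈ A}; |A| = 4.
General bounds: 2|A| - 1 ≤ |A + A| ≤ |A|(|A|+1)/2, i.e. 7 ≤ |A + A| ≤ 10.
Lower bound 2|A|-1 is attained iff A is an arithmetic progression.
Enumerate sums a + a' for a ≤ a' (symmetric, so this suffices):
a = -5: -5+-5=-10, -5+-3=-8, -5+1=-4, -5+10=5
a = -3: -3+-3=-6, -3+1=-2, -3+10=7
a = 1: 1+1=2, 1+10=11
a = 10: 10+10=20
Distinct sums: {-10, -8, -6, -4, -2, 2, 5, 7, 11, 20}
|A + A| = 10

|A + A| = 10


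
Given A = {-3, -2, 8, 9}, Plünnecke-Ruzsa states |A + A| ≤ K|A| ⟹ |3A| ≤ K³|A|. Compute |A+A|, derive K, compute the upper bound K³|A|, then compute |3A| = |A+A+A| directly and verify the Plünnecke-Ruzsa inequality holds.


|A| = 4.
Step 1: Compute A + A by enumerating all 16 pairs.
A + A = {-6, -5, -4, 5, 6, 7, 16, 17, 18}, so |A + A| = 9.
Step 2: Doubling constant K = |A + A|/|A| = 9/4 = 9/4 ≈ 2.2500.
Step 3: Plünnecke-Ruzsa gives |3A| ≤ K³·|A| = (2.2500)³ · 4 ≈ 45.5625.
Step 4: Compute 3A = A + A + A directly by enumerating all triples (a,b,c) ∈ A³; |3A| = 16.
Step 5: Check 16 ≤ 45.5625? Yes ✓.

K = 9/4, Plünnecke-Ruzsa bound K³|A| ≈ 45.5625, |3A| = 16, inequality holds.


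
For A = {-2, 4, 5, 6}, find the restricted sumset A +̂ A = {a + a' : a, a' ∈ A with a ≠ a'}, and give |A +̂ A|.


Restricted sumset: A +̂ A = {a + a' : a ∈ A, a' ∈ A, a ≠ a'}.
Equivalently, take A + A and drop any sum 2a that is achievable ONLY as a + a for a ∈ A (i.e. sums representable only with equal summands).
Enumerate pairs (a, a') with a < a' (symmetric, so each unordered pair gives one sum; this covers all a ≠ a'):
  -2 + 4 = 2
  -2 + 5 = 3
  -2 + 6 = 4
  4 + 5 = 9
  4 + 6 = 10
  5 + 6 = 11
Collected distinct sums: {2, 3, 4, 9, 10, 11}
|A +̂ A| = 6
(Reference bound: |A +̂ A| ≥ 2|A| - 3 for |A| ≥ 2, with |A| = 4 giving ≥ 5.)

|A +̂ A| = 6


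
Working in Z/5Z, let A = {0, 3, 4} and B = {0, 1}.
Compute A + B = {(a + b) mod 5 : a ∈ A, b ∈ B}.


Work in Z/5Z: reduce every sum a + b modulo 5.
Enumerate all 6 pairs:
a = 0: 0+0=0, 0+1=1
a = 3: 3+0=3, 3+1=4
a = 4: 4+0=4, 4+1=0
Distinct residues collected: {0, 1, 3, 4}
|A + B| = 4 (out of 5 total residues).

A + B = {0, 1, 3, 4}


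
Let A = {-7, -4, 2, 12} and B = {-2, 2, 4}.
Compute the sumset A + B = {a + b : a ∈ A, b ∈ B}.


A + B = {a + b : a ∈ A, b ∈ B}.
Enumerate all |A|·|B| = 4·3 = 12 pairs (a, b) and collect distinct sums.
a = -7: -7+-2=-9, -7+2=-5, -7+4=-3
a = -4: -4+-2=-6, -4+2=-2, -4+4=0
a = 2: 2+-2=0, 2+2=4, 2+4=6
a = 12: 12+-2=10, 12+2=14, 12+4=16
Collecting distinct sums: A + B = {-9, -6, -5, -3, -2, 0, 4, 6, 10, 14, 16}
|A + B| = 11

A + B = {-9, -6, -5, -3, -2, 0, 4, 6, 10, 14, 16}


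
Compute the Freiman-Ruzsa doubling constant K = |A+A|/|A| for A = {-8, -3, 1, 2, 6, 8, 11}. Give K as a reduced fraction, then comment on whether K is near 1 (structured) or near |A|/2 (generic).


|A| = 7.
Compute A + A by enumerating all 49 pairs.
A + A = {-16, -11, -7, -6, -2, -1, 0, 2, 3, 4, 5, 7, 8, 9, 10, 12, 13, 14, 16, 17, 19, 22}, so |A + A| = 22.
K = |A + A| / |A| = 22/7 (already in lowest terms) ≈ 3.1429.
Reference: AP of size 7 gives K = 13/7 ≈ 1.8571; a fully generic set of size 7 gives K ≈ 4.0000.

|A| = 7, |A + A| = 22, K = 22/7.


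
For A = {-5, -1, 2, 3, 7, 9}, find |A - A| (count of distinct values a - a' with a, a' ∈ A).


A - A = {a - a' : a, a' ∈ A}; |A| = 6.
Bounds: 2|A|-1 ≤ |A - A| ≤ |A|² - |A| + 1, i.e. 11 ≤ |A - A| ≤ 31.
Note: 0 ∈ A - A always (from a - a). The set is symmetric: if d ∈ A - A then -d ∈ A - A.
Enumerate nonzero differences d = a - a' with a > a' (then include -d):
Positive differences: {1, 2, 3, 4, 5, 6, 7, 8, 10, 12, 14}
Full difference set: {0} ∪ (positive diffs) ∪ (negative diffs).
|A - A| = 1 + 2·11 = 23 (matches direct enumeration: 23).

|A - A| = 23


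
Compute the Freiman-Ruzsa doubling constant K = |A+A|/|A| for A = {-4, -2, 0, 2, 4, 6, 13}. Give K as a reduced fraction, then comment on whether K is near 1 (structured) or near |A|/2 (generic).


|A| = 7.
Compute A + A by enumerating all 49 pairs.
A + A = {-8, -6, -4, -2, 0, 2, 4, 6, 8, 9, 10, 11, 12, 13, 15, 17, 19, 26}, so |A + A| = 18.
K = |A + A| / |A| = 18/7 (already in lowest terms) ≈ 2.5714.
Reference: AP of size 7 gives K = 13/7 ≈ 1.8571; a fully generic set of size 7 gives K ≈ 4.0000.

|A| = 7, |A + A| = 18, K = 18/7.


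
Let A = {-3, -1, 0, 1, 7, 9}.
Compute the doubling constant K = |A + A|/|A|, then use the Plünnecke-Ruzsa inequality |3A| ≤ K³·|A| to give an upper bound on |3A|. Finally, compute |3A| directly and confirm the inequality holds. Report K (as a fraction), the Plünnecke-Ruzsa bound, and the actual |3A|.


|A| = 6.
Step 1: Compute A + A by enumerating all 36 pairs.
A + A = {-6, -4, -3, -2, -1, 0, 1, 2, 4, 6, 7, 8, 9, 10, 14, 16, 18}, so |A + A| = 17.
Step 2: Doubling constant K = |A + A|/|A| = 17/6 = 17/6 ≈ 2.8333.
Step 3: Plünnecke-Ruzsa gives |3A| ≤ K³·|A| = (2.8333)³ · 6 ≈ 136.4722.
Step 4: Compute 3A = A + A + A directly by enumerating all triples (a,b,c) ∈ A³; |3A| = 31.
Step 5: Check 31 ≤ 136.4722? Yes ✓.

K = 17/6, Plünnecke-Ruzsa bound K³|A| ≈ 136.4722, |3A| = 31, inequality holds.


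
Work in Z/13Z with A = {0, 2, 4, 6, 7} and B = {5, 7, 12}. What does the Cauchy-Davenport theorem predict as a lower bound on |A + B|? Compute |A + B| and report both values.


Cauchy-Davenport: |A + B| ≥ min(p, |A| + |B| - 1) for A, B nonempty in Z/pZ.
|A| = 5, |B| = 3, p = 13.
CD lower bound = min(13, 5 + 3 - 1) = min(13, 7) = 7.
Compute A + B mod 13 directly:
a = 0: 0+5=5, 0+7=7, 0+12=12
a = 2: 2+5=7, 2+7=9, 2+12=1
a = 4: 4+5=9, 4+7=11, 4+12=3
a = 6: 6+5=11, 6+7=0, 6+12=5
a = 7: 7+5=12, 7+7=1, 7+12=6
A + B = {0, 1, 3, 5, 6, 7, 9, 11, 12}, so |A + B| = 9.
Verify: 9 ≥ 7? Yes ✓.

CD lower bound = 7, actual |A + B| = 9.


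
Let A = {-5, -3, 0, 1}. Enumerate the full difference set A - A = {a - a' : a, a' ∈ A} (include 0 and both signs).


A - A = {a - a' : a, a' ∈ A}.
Compute a - a' for each ordered pair (a, a'):
a = -5: -5--5=0, -5--3=-2, -5-0=-5, -5-1=-6
a = -3: -3--5=2, -3--3=0, -3-0=-3, -3-1=-4
a = 0: 0--5=5, 0--3=3, 0-0=0, 0-1=-1
a = 1: 1--5=6, 1--3=4, 1-0=1, 1-1=0
Collecting distinct values (and noting 0 appears from a-a):
A - A = {-6, -5, -4, -3, -2, -1, 0, 1, 2, 3, 4, 5, 6}
|A - A| = 13

A - A = {-6, -5, -4, -3, -2, -1, 0, 1, 2, 3, 4, 5, 6}


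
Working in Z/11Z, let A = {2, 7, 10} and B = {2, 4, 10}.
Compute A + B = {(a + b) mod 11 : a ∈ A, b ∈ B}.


Work in Z/11Z: reduce every sum a + b modulo 11.
Enumerate all 9 pairs:
a = 2: 2+2=4, 2+4=6, 2+10=1
a = 7: 7+2=9, 7+4=0, 7+10=6
a = 10: 10+2=1, 10+4=3, 10+10=9
Distinct residues collected: {0, 1, 3, 4, 6, 9}
|A + B| = 6 (out of 11 total residues).

A + B = {0, 1, 3, 4, 6, 9}


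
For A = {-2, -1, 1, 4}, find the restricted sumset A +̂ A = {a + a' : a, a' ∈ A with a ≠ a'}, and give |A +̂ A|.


Restricted sumset: A +̂ A = {a + a' : a ∈ A, a' ∈ A, a ≠ a'}.
Equivalently, take A + A and drop any sum 2a that is achievable ONLY as a + a for a ∈ A (i.e. sums representable only with equal summands).
Enumerate pairs (a, a') with a < a' (symmetric, so each unordered pair gives one sum; this covers all a ≠ a'):
  -2 + -1 = -3
  -2 + 1 = -1
  -2 + 4 = 2
  -1 + 1 = 0
  -1 + 4 = 3
  1 + 4 = 5
Collected distinct sums: {-3, -1, 0, 2, 3, 5}
|A +̂ A| = 6
(Reference bound: |A +̂ A| ≥ 2|A| - 3 for |A| ≥ 2, with |A| = 4 giving ≥ 5.)

|A +̂ A| = 6


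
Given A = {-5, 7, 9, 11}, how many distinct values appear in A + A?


A + A = {a + a' : a, a' ∈ A}; |A| = 4.
General bounds: 2|A| - 1 ≤ |A + A| ≤ |A|(|A|+1)/2, i.e. 7 ≤ |A + A| ≤ 10.
Lower bound 2|A|-1 is attained iff A is an arithmetic progression.
Enumerate sums a + a' for a ≤ a' (symmetric, so this suffices):
a = -5: -5+-5=-10, -5+7=2, -5+9=4, -5+11=6
a = 7: 7+7=14, 7+9=16, 7+11=18
a = 9: 9+9=18, 9+11=20
a = 11: 11+11=22
Distinct sums: {-10, 2, 4, 6, 14, 16, 18, 20, 22}
|A + A| = 9

|A + A| = 9


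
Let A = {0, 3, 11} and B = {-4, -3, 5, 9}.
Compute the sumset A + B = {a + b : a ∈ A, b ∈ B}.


A + B = {a + b : a ∈ A, b ∈ B}.
Enumerate all |A|·|B| = 3·4 = 12 pairs (a, b) and collect distinct sums.
a = 0: 0+-4=-4, 0+-3=-3, 0+5=5, 0+9=9
a = 3: 3+-4=-1, 3+-3=0, 3+5=8, 3+9=12
a = 11: 11+-4=7, 11+-3=8, 11+5=16, 11+9=20
Collecting distinct sums: A + B = {-4, -3, -1, 0, 5, 7, 8, 9, 12, 16, 20}
|A + B| = 11

A + B = {-4, -3, -1, 0, 5, 7, 8, 9, 12, 16, 20}


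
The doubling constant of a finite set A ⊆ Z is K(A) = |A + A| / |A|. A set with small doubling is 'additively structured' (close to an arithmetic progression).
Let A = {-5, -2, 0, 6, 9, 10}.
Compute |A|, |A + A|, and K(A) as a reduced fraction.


|A| = 6.
Compute A + A by enumerating all 36 pairs.
A + A = {-10, -7, -5, -4, -2, 0, 1, 4, 5, 6, 7, 8, 9, 10, 12, 15, 16, 18, 19, 20}, so |A + A| = 20.
K = |A + A| / |A| = 20/6 = 10/3 ≈ 3.3333.
Reference: AP of size 6 gives K = 11/6 ≈ 1.8333; a fully generic set of size 6 gives K ≈ 3.5000.

|A| = 6, |A + A| = 20, K = 20/6 = 10/3.


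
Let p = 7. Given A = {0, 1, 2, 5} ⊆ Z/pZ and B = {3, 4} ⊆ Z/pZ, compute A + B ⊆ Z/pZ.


Work in Z/7Z: reduce every sum a + b modulo 7.
Enumerate all 8 pairs:
a = 0: 0+3=3, 0+4=4
a = 1: 1+3=4, 1+4=5
a = 2: 2+3=5, 2+4=6
a = 5: 5+3=1, 5+4=2
Distinct residues collected: {1, 2, 3, 4, 5, 6}
|A + B| = 6 (out of 7 total residues).

A + B = {1, 2, 3, 4, 5, 6}


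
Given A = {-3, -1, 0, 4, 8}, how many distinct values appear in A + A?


A + A = {a + a' : a, a' ∈ A}; |A| = 5.
General bounds: 2|A| - 1 ≤ |A + A| ≤ |A|(|A|+1)/2, i.e. 9 ≤ |A + A| ≤ 15.
Lower bound 2|A|-1 is attained iff A is an arithmetic progression.
Enumerate sums a + a' for a ≤ a' (symmetric, so this suffices):
a = -3: -3+-3=-6, -3+-1=-4, -3+0=-3, -3+4=1, -3+8=5
a = -1: -1+-1=-2, -1+0=-1, -1+4=3, -1+8=7
a = 0: 0+0=0, 0+4=4, 0+8=8
a = 4: 4+4=8, 4+8=12
a = 8: 8+8=16
Distinct sums: {-6, -4, -3, -2, -1, 0, 1, 3, 4, 5, 7, 8, 12, 16}
|A + A| = 14

|A + A| = 14


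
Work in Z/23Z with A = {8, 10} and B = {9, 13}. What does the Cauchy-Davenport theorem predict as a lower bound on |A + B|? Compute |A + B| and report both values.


Cauchy-Davenport: |A + B| ≥ min(p, |A| + |B| - 1) for A, B nonempty in Z/pZ.
|A| = 2, |B| = 2, p = 23.
CD lower bound = min(23, 2 + 2 - 1) = min(23, 3) = 3.
Compute A + B mod 23 directly:
a = 8: 8+9=17, 8+13=21
a = 10: 10+9=19, 10+13=0
A + B = {0, 17, 19, 21}, so |A + B| = 4.
Verify: 4 ≥ 3? Yes ✓.

CD lower bound = 3, actual |A + B| = 4.


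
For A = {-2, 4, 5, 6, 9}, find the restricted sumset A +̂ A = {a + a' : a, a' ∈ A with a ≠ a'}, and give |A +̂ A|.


Restricted sumset: A +̂ A = {a + a' : a ∈ A, a' ∈ A, a ≠ a'}.
Equivalently, take A + A and drop any sum 2a that is achievable ONLY as a + a for a ∈ A (i.e. sums representable only with equal summands).
Enumerate pairs (a, a') with a < a' (symmetric, so each unordered pair gives one sum; this covers all a ≠ a'):
  -2 + 4 = 2
  -2 + 5 = 3
  -2 + 6 = 4
  -2 + 9 = 7
  4 + 5 = 9
  4 + 6 = 10
  4 + 9 = 13
  5 + 6 = 11
  5 + 9 = 14
  6 + 9 = 15
Collected distinct sums: {2, 3, 4, 7, 9, 10, 11, 13, 14, 15}
|A +̂ A| = 10
(Reference bound: |A +̂ A| ≥ 2|A| - 3 for |A| ≥ 2, with |A| = 5 giving ≥ 7.)

|A +̂ A| = 10


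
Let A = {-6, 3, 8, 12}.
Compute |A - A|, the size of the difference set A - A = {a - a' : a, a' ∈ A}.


A - A = {a - a' : a, a' ∈ A}; |A| = 4.
Bounds: 2|A|-1 ≤ |A - A| ≤ |A|² - |A| + 1, i.e. 7 ≤ |A - A| ≤ 13.
Note: 0 ∈ A - A always (from a - a). The set is symmetric: if d ∈ A - A then -d ∈ A - A.
Enumerate nonzero differences d = a - a' with a > a' (then include -d):
Positive differences: {4, 5, 9, 14, 18}
Full difference set: {0} ∪ (positive diffs) ∪ (negative diffs).
|A - A| = 1 + 2·5 = 11 (matches direct enumeration: 11).

|A - A| = 11


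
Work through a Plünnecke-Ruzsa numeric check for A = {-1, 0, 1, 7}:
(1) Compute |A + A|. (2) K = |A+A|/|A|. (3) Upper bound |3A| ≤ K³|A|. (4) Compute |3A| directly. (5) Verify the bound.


|A| = 4.
Step 1: Compute A + A by enumerating all 16 pairs.
A + A = {-2, -1, 0, 1, 2, 6, 7, 8, 14}, so |A + A| = 9.
Step 2: Doubling constant K = |A + A|/|A| = 9/4 = 9/4 ≈ 2.2500.
Step 3: Plünnecke-Ruzsa gives |3A| ≤ K³·|A| = (2.2500)³ · 4 ≈ 45.5625.
Step 4: Compute 3A = A + A + A directly by enumerating all triples (a,b,c) ∈ A³; |3A| = 16.
Step 5: Check 16 ≤ 45.5625? Yes ✓.

K = 9/4, Plünnecke-Ruzsa bound K³|A| ≈ 45.5625, |3A| = 16, inequality holds.


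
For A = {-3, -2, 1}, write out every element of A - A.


A - A = {a - a' : a, a' ∈ A}.
Compute a - a' for each ordered pair (a, a'):
a = -3: -3--3=0, -3--2=-1, -3-1=-4
a = -2: -2--3=1, -2--2=0, -2-1=-3
a = 1: 1--3=4, 1--2=3, 1-1=0
Collecting distinct values (and noting 0 appears from a-a):
A - A = {-4, -3, -1, 0, 1, 3, 4}
|A - A| = 7

A - A = {-4, -3, -1, 0, 1, 3, 4}


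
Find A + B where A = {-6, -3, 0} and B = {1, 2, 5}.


A + B = {a + b : a ∈ A, b ∈ B}.
Enumerate all |A|·|B| = 3·3 = 9 pairs (a, b) and collect distinct sums.
a = -6: -6+1=-5, -6+2=-4, -6+5=-1
a = -3: -3+1=-2, -3+2=-1, -3+5=2
a = 0: 0+1=1, 0+2=2, 0+5=5
Collecting distinct sums: A + B = {-5, -4, -2, -1, 1, 2, 5}
|A + B| = 7

A + B = {-5, -4, -2, -1, 1, 2, 5}


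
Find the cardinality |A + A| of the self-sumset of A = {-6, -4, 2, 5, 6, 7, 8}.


A + A = {a + a' : a, a' ∈ A}; |A| = 7.
General bounds: 2|A| - 1 ≤ |A + A| ≤ |A|(|A|+1)/2, i.e. 13 ≤ |A + A| ≤ 28.
Lower bound 2|A|-1 is attained iff A is an arithmetic progression.
Enumerate sums a + a' for a ≤ a' (symmetric, so this suffices):
a = -6: -6+-6=-12, -6+-4=-10, -6+2=-4, -6+5=-1, -6+6=0, -6+7=1, -6+8=2
a = -4: -4+-4=-8, -4+2=-2, -4+5=1, -4+6=2, -4+7=3, -4+8=4
a = 2: 2+2=4, 2+5=7, 2+6=8, 2+7=9, 2+8=10
a = 5: 5+5=10, 5+6=11, 5+7=12, 5+8=13
a = 6: 6+6=12, 6+7=13, 6+8=14
a = 7: 7+7=14, 7+8=15
a = 8: 8+8=16
Distinct sums: {-12, -10, -8, -4, -2, -1, 0, 1, 2, 3, 4, 7, 8, 9, 10, 11, 12, 13, 14, 15, 16}
|A + A| = 21

|A + A| = 21


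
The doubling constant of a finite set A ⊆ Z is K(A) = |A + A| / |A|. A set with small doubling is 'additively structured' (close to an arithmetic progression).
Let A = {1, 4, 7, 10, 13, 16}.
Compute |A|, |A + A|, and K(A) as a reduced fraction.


|A| = 6.
Compute A + A by enumerating all 36 pairs.
A + A = {2, 5, 8, 11, 14, 17, 20, 23, 26, 29, 32}, so |A + A| = 11.
K = |A + A| / |A| = 11/6 (already in lowest terms) ≈ 1.8333.
Reference: AP of size 6 gives K = 11/6 ≈ 1.8333; a fully generic set of size 6 gives K ≈ 3.5000.

|A| = 6, |A + A| = 11, K = 11/6.


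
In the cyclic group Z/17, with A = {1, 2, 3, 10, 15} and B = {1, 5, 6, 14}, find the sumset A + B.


Work in Z/17Z: reduce every sum a + b modulo 17.
Enumerate all 20 pairs:
a = 1: 1+1=2, 1+5=6, 1+6=7, 1+14=15
a = 2: 2+1=3, 2+5=7, 2+6=8, 2+14=16
a = 3: 3+1=4, 3+5=8, 3+6=9, 3+14=0
a = 10: 10+1=11, 10+5=15, 10+6=16, 10+14=7
a = 15: 15+1=16, 15+5=3, 15+6=4, 15+14=12
Distinct residues collected: {0, 2, 3, 4, 6, 7, 8, 9, 11, 12, 15, 16}
|A + B| = 12 (out of 17 total residues).

A + B = {0, 2, 3, 4, 6, 7, 8, 9, 11, 12, 15, 16}


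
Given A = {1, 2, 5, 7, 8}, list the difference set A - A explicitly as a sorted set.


A - A = {a - a' : a, a' ∈ A}.
Compute a - a' for each ordered pair (a, a'):
a = 1: 1-1=0, 1-2=-1, 1-5=-4, 1-7=-6, 1-8=-7
a = 2: 2-1=1, 2-2=0, 2-5=-3, 2-7=-5, 2-8=-6
a = 5: 5-1=4, 5-2=3, 5-5=0, 5-7=-2, 5-8=-3
a = 7: 7-1=6, 7-2=5, 7-5=2, 7-7=0, 7-8=-1
a = 8: 8-1=7, 8-2=6, 8-5=3, 8-7=1, 8-8=0
Collecting distinct values (and noting 0 appears from a-a):
A - A = {-7, -6, -5, -4, -3, -2, -1, 0, 1, 2, 3, 4, 5, 6, 7}
|A - A| = 15

A - A = {-7, -6, -5, -4, -3, -2, -1, 0, 1, 2, 3, 4, 5, 6, 7}


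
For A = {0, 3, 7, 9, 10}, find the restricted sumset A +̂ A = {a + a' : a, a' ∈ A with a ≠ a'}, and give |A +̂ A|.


Restricted sumset: A +̂ A = {a + a' : a ∈ A, a' ∈ A, a ≠ a'}.
Equivalently, take A + A and drop any sum 2a that is achievable ONLY as a + a for a ∈ A (i.e. sums representable only with equal summands).
Enumerate pairs (a, a') with a < a' (symmetric, so each unordered pair gives one sum; this covers all a ≠ a'):
  0 + 3 = 3
  0 + 7 = 7
  0 + 9 = 9
  0 + 10 = 10
  3 + 7 = 10
  3 + 9 = 12
  3 + 10 = 13
  7 + 9 = 16
  7 + 10 = 17
  9 + 10 = 19
Collected distinct sums: {3, 7, 9, 10, 12, 13, 16, 17, 19}
|A +̂ A| = 9
(Reference bound: |A +̂ A| ≥ 2|A| - 3 for |A| ≥ 2, with |A| = 5 giving ≥ 7.)

|A +̂ A| = 9


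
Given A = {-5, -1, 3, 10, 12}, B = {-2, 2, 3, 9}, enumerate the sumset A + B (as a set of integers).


A + B = {a + b : a ∈ A, b ∈ B}.
Enumerate all |A|·|B| = 5·4 = 20 pairs (a, b) and collect distinct sums.
a = -5: -5+-2=-7, -5+2=-3, -5+3=-2, -5+9=4
a = -1: -1+-2=-3, -1+2=1, -1+3=2, -1+9=8
a = 3: 3+-2=1, 3+2=5, 3+3=6, 3+9=12
a = 10: 10+-2=8, 10+2=12, 10+3=13, 10+9=19
a = 12: 12+-2=10, 12+2=14, 12+3=15, 12+9=21
Collecting distinct sums: A + B = {-7, -3, -2, 1, 2, 4, 5, 6, 8, 10, 12, 13, 14, 15, 19, 21}
|A + B| = 16

A + B = {-7, -3, -2, 1, 2, 4, 5, 6, 8, 10, 12, 13, 14, 15, 19, 21}


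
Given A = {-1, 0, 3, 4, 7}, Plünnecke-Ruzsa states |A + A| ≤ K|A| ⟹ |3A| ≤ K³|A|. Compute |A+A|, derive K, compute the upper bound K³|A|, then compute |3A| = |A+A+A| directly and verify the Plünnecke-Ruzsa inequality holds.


|A| = 5.
Step 1: Compute A + A by enumerating all 25 pairs.
A + A = {-2, -1, 0, 2, 3, 4, 6, 7, 8, 10, 11, 14}, so |A + A| = 12.
Step 2: Doubling constant K = |A + A|/|A| = 12/5 = 12/5 ≈ 2.4000.
Step 3: Plünnecke-Ruzsa gives |3A| ≤ K³·|A| = (2.4000)³ · 5 ≈ 69.1200.
Step 4: Compute 3A = A + A + A directly by enumerating all triples (a,b,c) ∈ A³; |3A| = 22.
Step 5: Check 22 ≤ 69.1200? Yes ✓.

K = 12/5, Plünnecke-Ruzsa bound K³|A| ≈ 69.1200, |3A| = 22, inequality holds.


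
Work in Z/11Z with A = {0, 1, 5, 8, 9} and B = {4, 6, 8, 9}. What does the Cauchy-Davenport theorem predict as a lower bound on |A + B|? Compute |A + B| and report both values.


Cauchy-Davenport: |A + B| ≥ min(p, |A| + |B| - 1) for A, B nonempty in Z/pZ.
|A| = 5, |B| = 4, p = 11.
CD lower bound = min(11, 5 + 4 - 1) = min(11, 8) = 8.
Compute A + B mod 11 directly:
a = 0: 0+4=4, 0+6=6, 0+8=8, 0+9=9
a = 1: 1+4=5, 1+6=7, 1+8=9, 1+9=10
a = 5: 5+4=9, 5+6=0, 5+8=2, 5+9=3
a = 8: 8+4=1, 8+6=3, 8+8=5, 8+9=6
a = 9: 9+4=2, 9+6=4, 9+8=6, 9+9=7
A + B = {0, 1, 2, 3, 4, 5, 6, 7, 8, 9, 10}, so |A + B| = 11.
Verify: 11 ≥ 8? Yes ✓.

CD lower bound = 8, actual |A + B| = 11.


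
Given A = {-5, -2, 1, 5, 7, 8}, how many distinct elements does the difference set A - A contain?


A - A = {a - a' : a, a' ∈ A}; |A| = 6.
Bounds: 2|A|-1 ≤ |A - A| ≤ |A|² - |A| + 1, i.e. 11 ≤ |A - A| ≤ 31.
Note: 0 ∈ A - A always (from a - a). The set is symmetric: if d ∈ A - A then -d ∈ A - A.
Enumerate nonzero differences d = a - a' with a > a' (then include -d):
Positive differences: {1, 2, 3, 4, 6, 7, 9, 10, 12, 13}
Full difference set: {0} ∪ (positive diffs) ∪ (negative diffs).
|A - A| = 1 + 2·10 = 21 (matches direct enumeration: 21).

|A - A| = 21


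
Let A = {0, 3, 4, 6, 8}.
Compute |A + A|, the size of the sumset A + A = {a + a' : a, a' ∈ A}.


A + A = {a + a' : a, a' ∈ A}; |A| = 5.
General bounds: 2|A| - 1 ≤ |A + A| ≤ |A|(|A|+1)/2, i.e. 9 ≤ |A + A| ≤ 15.
Lower bound 2|A|-1 is attained iff A is an arithmetic progression.
Enumerate sums a + a' for a ≤ a' (symmetric, so this suffices):
a = 0: 0+0=0, 0+3=3, 0+4=4, 0+6=6, 0+8=8
a = 3: 3+3=6, 3+4=7, 3+6=9, 3+8=11
a = 4: 4+4=8, 4+6=10, 4+8=12
a = 6: 6+6=12, 6+8=14
a = 8: 8+8=16
Distinct sums: {0, 3, 4, 6, 7, 8, 9, 10, 11, 12, 14, 16}
|A + A| = 12

|A + A| = 12


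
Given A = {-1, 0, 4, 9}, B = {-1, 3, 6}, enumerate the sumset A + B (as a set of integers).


A + B = {a + b : a ∈ A, b ∈ B}.
Enumerate all |A|·|B| = 4·3 = 12 pairs (a, b) and collect distinct sums.
a = -1: -1+-1=-2, -1+3=2, -1+6=5
a = 0: 0+-1=-1, 0+3=3, 0+6=6
a = 4: 4+-1=3, 4+3=7, 4+6=10
a = 9: 9+-1=8, 9+3=12, 9+6=15
Collecting distinct sums: A + B = {-2, -1, 2, 3, 5, 6, 7, 8, 10, 12, 15}
|A + B| = 11

A + B = {-2, -1, 2, 3, 5, 6, 7, 8, 10, 12, 15}


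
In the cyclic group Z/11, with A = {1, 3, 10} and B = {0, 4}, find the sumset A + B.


Work in Z/11Z: reduce every sum a + b modulo 11.
Enumerate all 6 pairs:
a = 1: 1+0=1, 1+4=5
a = 3: 3+0=3, 3+4=7
a = 10: 10+0=10, 10+4=3
Distinct residues collected: {1, 3, 5, 7, 10}
|A + B| = 5 (out of 11 total residues).

A + B = {1, 3, 5, 7, 10}


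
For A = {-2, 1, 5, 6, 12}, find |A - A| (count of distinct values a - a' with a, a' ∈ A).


A - A = {a - a' : a, a' ∈ A}; |A| = 5.
Bounds: 2|A|-1 ≤ |A - A| ≤ |A|² - |A| + 1, i.e. 9 ≤ |A - A| ≤ 21.
Note: 0 ∈ A - A always (from a - a). The set is symmetric: if d ∈ A - A then -d ∈ A - A.
Enumerate nonzero differences d = a - a' with a > a' (then include -d):
Positive differences: {1, 3, 4, 5, 6, 7, 8, 11, 14}
Full difference set: {0} ∪ (positive diffs) ∪ (negative diffs).
|A - A| = 1 + 2·9 = 19 (matches direct enumeration: 19).

|A - A| = 19


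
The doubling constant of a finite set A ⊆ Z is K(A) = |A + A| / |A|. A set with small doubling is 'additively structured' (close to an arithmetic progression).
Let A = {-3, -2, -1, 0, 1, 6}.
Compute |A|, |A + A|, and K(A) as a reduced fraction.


|A| = 6.
Compute A + A by enumerating all 36 pairs.
A + A = {-6, -5, -4, -3, -2, -1, 0, 1, 2, 3, 4, 5, 6, 7, 12}, so |A + A| = 15.
K = |A + A| / |A| = 15/6 = 5/2 ≈ 2.5000.
Reference: AP of size 6 gives K = 11/6 ≈ 1.8333; a fully generic set of size 6 gives K ≈ 3.5000.

|A| = 6, |A + A| = 15, K = 15/6 = 5/2.


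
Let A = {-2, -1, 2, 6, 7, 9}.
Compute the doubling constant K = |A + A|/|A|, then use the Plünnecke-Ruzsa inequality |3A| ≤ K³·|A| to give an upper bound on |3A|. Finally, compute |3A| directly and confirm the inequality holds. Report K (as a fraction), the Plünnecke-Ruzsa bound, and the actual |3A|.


|A| = 6.
Step 1: Compute A + A by enumerating all 36 pairs.
A + A = {-4, -3, -2, 0, 1, 4, 5, 6, 7, 8, 9, 11, 12, 13, 14, 15, 16, 18}, so |A + A| = 18.
Step 2: Doubling constant K = |A + A|/|A| = 18/6 = 18/6 ≈ 3.0000.
Step 3: Plünnecke-Ruzsa gives |3A| ≤ K³·|A| = (3.0000)³ · 6 ≈ 162.0000.
Step 4: Compute 3A = A + A + A directly by enumerating all triples (a,b,c) ∈ A³; |3A| = 32.
Step 5: Check 32 ≤ 162.0000? Yes ✓.

K = 18/6, Plünnecke-Ruzsa bound K³|A| ≈ 162.0000, |3A| = 32, inequality holds.


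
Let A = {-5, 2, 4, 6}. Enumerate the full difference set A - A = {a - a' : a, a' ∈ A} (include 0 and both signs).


A - A = {a - a' : a, a' ∈ A}.
Compute a - a' for each ordered pair (a, a'):
a = -5: -5--5=0, -5-2=-7, -5-4=-9, -5-6=-11
a = 2: 2--5=7, 2-2=0, 2-4=-2, 2-6=-4
a = 4: 4--5=9, 4-2=2, 4-4=0, 4-6=-2
a = 6: 6--5=11, 6-2=4, 6-4=2, 6-6=0
Collecting distinct values (and noting 0 appears from a-a):
A - A = {-11, -9, -7, -4, -2, 0, 2, 4, 7, 9, 11}
|A - A| = 11

A - A = {-11, -9, -7, -4, -2, 0, 2, 4, 7, 9, 11}


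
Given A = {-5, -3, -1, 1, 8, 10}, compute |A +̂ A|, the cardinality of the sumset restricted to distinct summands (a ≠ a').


Restricted sumset: A +̂ A = {a + a' : a ∈ A, a' ∈ A, a ≠ a'}.
Equivalently, take A + A and drop any sum 2a that is achievable ONLY as a + a for a ∈ A (i.e. sums representable only with equal summands).
Enumerate pairs (a, a') with a < a' (symmetric, so each unordered pair gives one sum; this covers all a ≠ a'):
  -5 + -3 = -8
  -5 + -1 = -6
  -5 + 1 = -4
  -5 + 8 = 3
  -5 + 10 = 5
  -3 + -1 = -4
  -3 + 1 = -2
  -3 + 8 = 5
  -3 + 10 = 7
  -1 + 1 = 0
  -1 + 8 = 7
  -1 + 10 = 9
  1 + 8 = 9
  1 + 10 = 11
  8 + 10 = 18
Collected distinct sums: {-8, -6, -4, -2, 0, 3, 5, 7, 9, 11, 18}
|A +̂ A| = 11
(Reference bound: |A +̂ A| ≥ 2|A| - 3 for |A| ≥ 2, with |A| = 6 giving ≥ 9.)

|A +̂ A| = 11


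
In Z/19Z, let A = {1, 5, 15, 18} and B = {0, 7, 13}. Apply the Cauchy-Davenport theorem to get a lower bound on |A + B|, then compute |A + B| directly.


Cauchy-Davenport: |A + B| ≥ min(p, |A| + |B| - 1) for A, B nonempty in Z/pZ.
|A| = 4, |B| = 3, p = 19.
CD lower bound = min(19, 4 + 3 - 1) = min(19, 6) = 6.
Compute A + B mod 19 directly:
a = 1: 1+0=1, 1+7=8, 1+13=14
a = 5: 5+0=5, 5+7=12, 5+13=18
a = 15: 15+0=15, 15+7=3, 15+13=9
a = 18: 18+0=18, 18+7=6, 18+13=12
A + B = {1, 3, 5, 6, 8, 9, 12, 14, 15, 18}, so |A + B| = 10.
Verify: 10 ≥ 6? Yes ✓.

CD lower bound = 6, actual |A + B| = 10.


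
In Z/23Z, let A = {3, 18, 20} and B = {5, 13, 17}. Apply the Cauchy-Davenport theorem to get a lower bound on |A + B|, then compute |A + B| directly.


Cauchy-Davenport: |A + B| ≥ min(p, |A| + |B| - 1) for A, B nonempty in Z/pZ.
|A| = 3, |B| = 3, p = 23.
CD lower bound = min(23, 3 + 3 - 1) = min(23, 5) = 5.
Compute A + B mod 23 directly:
a = 3: 3+5=8, 3+13=16, 3+17=20
a = 18: 18+5=0, 18+13=8, 18+17=12
a = 20: 20+5=2, 20+13=10, 20+17=14
A + B = {0, 2, 8, 10, 12, 14, 16, 20}, so |A + B| = 8.
Verify: 8 ≥ 5? Yes ✓.

CD lower bound = 5, actual |A + B| = 8.


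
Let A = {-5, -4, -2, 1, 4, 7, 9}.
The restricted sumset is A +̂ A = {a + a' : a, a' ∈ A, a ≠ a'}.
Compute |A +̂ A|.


Restricted sumset: A +̂ A = {a + a' : a ∈ A, a' ∈ A, a ≠ a'}.
Equivalently, take A + A and drop any sum 2a that is achievable ONLY as a + a for a ∈ A (i.e. sums representable only with equal summands).
Enumerate pairs (a, a') with a < a' (symmetric, so each unordered pair gives one sum; this covers all a ≠ a'):
  -5 + -4 = -9
  -5 + -2 = -7
  -5 + 1 = -4
  -5 + 4 = -1
  -5 + 7 = 2
  -5 + 9 = 4
  -4 + -2 = -6
  -4 + 1 = -3
  -4 + 4 = 0
  -4 + 7 = 3
  -4 + 9 = 5
  -2 + 1 = -1
  -2 + 4 = 2
  -2 + 7 = 5
  -2 + 9 = 7
  1 + 4 = 5
  1 + 7 = 8
  1 + 9 = 10
  4 + 7 = 11
  4 + 9 = 13
  7 + 9 = 16
Collected distinct sums: {-9, -7, -6, -4, -3, -1, 0, 2, 3, 4, 5, 7, 8, 10, 11, 13, 16}
|A +̂ A| = 17
(Reference bound: |A +̂ A| ≥ 2|A| - 3 for |A| ≥ 2, with |A| = 7 giving ≥ 11.)

|A +̂ A| = 17


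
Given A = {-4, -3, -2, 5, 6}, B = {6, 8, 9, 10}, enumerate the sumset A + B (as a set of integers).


A + B = {a + b : a ∈ A, b ∈ B}.
Enumerate all |A|·|B| = 5·4 = 20 pairs (a, b) and collect distinct sums.
a = -4: -4+6=2, -4+8=4, -4+9=5, -4+10=6
a = -3: -3+6=3, -3+8=5, -3+9=6, -3+10=7
a = -2: -2+6=4, -2+8=6, -2+9=7, -2+10=8
a = 5: 5+6=11, 5+8=13, 5+9=14, 5+10=15
a = 6: 6+6=12, 6+8=14, 6+9=15, 6+10=16
Collecting distinct sums: A + B = {2, 3, 4, 5, 6, 7, 8, 11, 12, 13, 14, 15, 16}
|A + B| = 13

A + B = {2, 3, 4, 5, 6, 7, 8, 11, 12, 13, 14, 15, 16}


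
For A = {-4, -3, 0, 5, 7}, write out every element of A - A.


A - A = {a - a' : a, a' ∈ A}.
Compute a - a' for each ordered pair (a, a'):
a = -4: -4--4=0, -4--3=-1, -4-0=-4, -4-5=-9, -4-7=-11
a = -3: -3--4=1, -3--3=0, -3-0=-3, -3-5=-8, -3-7=-10
a = 0: 0--4=4, 0--3=3, 0-0=0, 0-5=-5, 0-7=-7
a = 5: 5--4=9, 5--3=8, 5-0=5, 5-5=0, 5-7=-2
a = 7: 7--4=11, 7--3=10, 7-0=7, 7-5=2, 7-7=0
Collecting distinct values (and noting 0 appears from a-a):
A - A = {-11, -10, -9, -8, -7, -5, -4, -3, -2, -1, 0, 1, 2, 3, 4, 5, 7, 8, 9, 10, 11}
|A - A| = 21

A - A = {-11, -10, -9, -8, -7, -5, -4, -3, -2, -1, 0, 1, 2, 3, 4, 5, 7, 8, 9, 10, 11}


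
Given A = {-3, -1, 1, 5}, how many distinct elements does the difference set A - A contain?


A - A = {a - a' : a, a' ∈ A}; |A| = 4.
Bounds: 2|A|-1 ≤ |A - A| ≤ |A|² - |A| + 1, i.e. 7 ≤ |A - A| ≤ 13.
Note: 0 ∈ A - A always (from a - a). The set is symmetric: if d ∈ A - A then -d ∈ A - A.
Enumerate nonzero differences d = a - a' with a > a' (then include -d):
Positive differences: {2, 4, 6, 8}
Full difference set: {0} ∪ (positive diffs) ∪ (negative diffs).
|A - A| = 1 + 2·4 = 9 (matches direct enumeration: 9).

|A - A| = 9


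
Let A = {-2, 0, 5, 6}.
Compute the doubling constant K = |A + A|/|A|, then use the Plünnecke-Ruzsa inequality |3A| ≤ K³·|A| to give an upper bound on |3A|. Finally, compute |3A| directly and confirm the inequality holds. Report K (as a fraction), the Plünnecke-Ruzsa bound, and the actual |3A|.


|A| = 4.
Step 1: Compute A + A by enumerating all 16 pairs.
A + A = {-4, -2, 0, 3, 4, 5, 6, 10, 11, 12}, so |A + A| = 10.
Step 2: Doubling constant K = |A + A|/|A| = 10/4 = 10/4 ≈ 2.5000.
Step 3: Plünnecke-Ruzsa gives |3A| ≤ K³·|A| = (2.5000)³ · 4 ≈ 62.5000.
Step 4: Compute 3A = A + A + A directly by enumerating all triples (a,b,c) ∈ A³; |3A| = 19.
Step 5: Check 19 ≤ 62.5000? Yes ✓.

K = 10/4, Plünnecke-Ruzsa bound K³|A| ≈ 62.5000, |3A| = 19, inequality holds.


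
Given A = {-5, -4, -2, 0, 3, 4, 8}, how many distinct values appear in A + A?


A + A = {a + a' : a, a' ∈ A}; |A| = 7.
General bounds: 2|A| - 1 ≤ |A + A| ≤ |A|(|A|+1)/2, i.e. 13 ≤ |A + A| ≤ 28.
Lower bound 2|A|-1 is attained iff A is an arithmetic progression.
Enumerate sums a + a' for a ≤ a' (symmetric, so this suffices):
a = -5: -5+-5=-10, -5+-4=-9, -5+-2=-7, -5+0=-5, -5+3=-2, -5+4=-1, -5+8=3
a = -4: -4+-4=-8, -4+-2=-6, -4+0=-4, -4+3=-1, -4+4=0, -4+8=4
a = -2: -2+-2=-4, -2+0=-2, -2+3=1, -2+4=2, -2+8=6
a = 0: 0+0=0, 0+3=3, 0+4=4, 0+8=8
a = 3: 3+3=6, 3+4=7, 3+8=11
a = 4: 4+4=8, 4+8=12
a = 8: 8+8=16
Distinct sums: {-10, -9, -8, -7, -6, -5, -4, -2, -1, 0, 1, 2, 3, 4, 6, 7, 8, 11, 12, 16}
|A + A| = 20

|A + A| = 20


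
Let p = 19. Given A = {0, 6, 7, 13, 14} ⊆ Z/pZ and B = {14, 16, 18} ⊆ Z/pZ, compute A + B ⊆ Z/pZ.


Work in Z/19Z: reduce every sum a + b modulo 19.
Enumerate all 15 pairs:
a = 0: 0+14=14, 0+16=16, 0+18=18
a = 6: 6+14=1, 6+16=3, 6+18=5
a = 7: 7+14=2, 7+16=4, 7+18=6
a = 13: 13+14=8, 13+16=10, 13+18=12
a = 14: 14+14=9, 14+16=11, 14+18=13
Distinct residues collected: {1, 2, 3, 4, 5, 6, 8, 9, 10, 11, 12, 13, 14, 16, 18}
|A + B| = 15 (out of 19 total residues).

A + B = {1, 2, 3, 4, 5, 6, 8, 9, 10, 11, 12, 13, 14, 16, 18}


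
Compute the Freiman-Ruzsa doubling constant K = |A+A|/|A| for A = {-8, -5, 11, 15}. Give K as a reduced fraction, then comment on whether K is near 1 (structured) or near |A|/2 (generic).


|A| = 4.
Compute A + A by enumerating all 16 pairs.
A + A = {-16, -13, -10, 3, 6, 7, 10, 22, 26, 30}, so |A + A| = 10.
K = |A + A| / |A| = 10/4 = 5/2 ≈ 2.5000.
Reference: AP of size 4 gives K = 7/4 ≈ 1.7500; a fully generic set of size 4 gives K ≈ 2.5000.

|A| = 4, |A + A| = 10, K = 10/4 = 5/2.


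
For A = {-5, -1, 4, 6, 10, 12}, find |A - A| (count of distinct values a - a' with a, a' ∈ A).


A - A = {a - a' : a, a' ∈ A}; |A| = 6.
Bounds: 2|A|-1 ≤ |A - A| ≤ |A|² - |A| + 1, i.e. 11 ≤ |A - A| ≤ 31.
Note: 0 ∈ A - A always (from a - a). The set is symmetric: if d ∈ A - A then -d ∈ A - A.
Enumerate nonzero differences d = a - a' with a > a' (then include -d):
Positive differences: {2, 4, 5, 6, 7, 8, 9, 11, 13, 15, 17}
Full difference set: {0} ∪ (positive diffs) ∪ (negative diffs).
|A - A| = 1 + 2·11 = 23 (matches direct enumeration: 23).

|A - A| = 23


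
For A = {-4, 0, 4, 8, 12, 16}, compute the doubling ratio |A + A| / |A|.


|A| = 6.
Compute A + A by enumerating all 36 pairs.
A + A = {-8, -4, 0, 4, 8, 12, 16, 20, 24, 28, 32}, so |A + A| = 11.
K = |A + A| / |A| = 11/6 (already in lowest terms) ≈ 1.8333.
Reference: AP of size 6 gives K = 11/6 ≈ 1.8333; a fully generic set of size 6 gives K ≈ 3.5000.

|A| = 6, |A + A| = 11, K = 11/6.


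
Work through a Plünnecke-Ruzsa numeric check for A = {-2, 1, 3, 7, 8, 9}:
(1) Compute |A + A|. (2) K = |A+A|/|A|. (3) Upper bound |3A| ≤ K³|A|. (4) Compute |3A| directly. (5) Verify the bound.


|A| = 6.
Step 1: Compute A + A by enumerating all 36 pairs.
A + A = {-4, -1, 1, 2, 4, 5, 6, 7, 8, 9, 10, 11, 12, 14, 15, 16, 17, 18}, so |A + A| = 18.
Step 2: Doubling constant K = |A + A|/|A| = 18/6 = 18/6 ≈ 3.0000.
Step 3: Plünnecke-Ruzsa gives |3A| ≤ K³·|A| = (3.0000)³ · 6 ≈ 162.0000.
Step 4: Compute 3A = A + A + A directly by enumerating all triples (a,b,c) ∈ A³; |3A| = 30.
Step 5: Check 30 ≤ 162.0000? Yes ✓.

K = 18/6, Plünnecke-Ruzsa bound K³|A| ≈ 162.0000, |3A| = 30, inequality holds.


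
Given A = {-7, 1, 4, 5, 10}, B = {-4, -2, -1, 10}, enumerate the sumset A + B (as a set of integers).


A + B = {a + b : a ∈ A, b ∈ B}.
Enumerate all |A|·|B| = 5·4 = 20 pairs (a, b) and collect distinct sums.
a = -7: -7+-4=-11, -7+-2=-9, -7+-1=-8, -7+10=3
a = 1: 1+-4=-3, 1+-2=-1, 1+-1=0, 1+10=11
a = 4: 4+-4=0, 4+-2=2, 4+-1=3, 4+10=14
a = 5: 5+-4=1, 5+-2=3, 5+-1=4, 5+10=15
a = 10: 10+-4=6, 10+-2=8, 10+-1=9, 10+10=20
Collecting distinct sums: A + B = {-11, -9, -8, -3, -1, 0, 1, 2, 3, 4, 6, 8, 9, 11, 14, 15, 20}
|A + B| = 17

A + B = {-11, -9, -8, -3, -1, 0, 1, 2, 3, 4, 6, 8, 9, 11, 14, 15, 20}


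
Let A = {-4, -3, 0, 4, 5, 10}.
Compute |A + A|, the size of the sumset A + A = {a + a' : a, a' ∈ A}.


A + A = {a + a' : a, a' ∈ A}; |A| = 6.
General bounds: 2|A| - 1 ≤ |A + A| ≤ |A|(|A|+1)/2, i.e. 11 ≤ |A + A| ≤ 21.
Lower bound 2|A|-1 is attained iff A is an arithmetic progression.
Enumerate sums a + a' for a ≤ a' (symmetric, so this suffices):
a = -4: -4+-4=-8, -4+-3=-7, -4+0=-4, -4+4=0, -4+5=1, -4+10=6
a = -3: -3+-3=-6, -3+0=-3, -3+4=1, -3+5=2, -3+10=7
a = 0: 0+0=0, 0+4=4, 0+5=5, 0+10=10
a = 4: 4+4=8, 4+5=9, 4+10=14
a = 5: 5+5=10, 5+10=15
a = 10: 10+10=20
Distinct sums: {-8, -7, -6, -4, -3, 0, 1, 2, 4, 5, 6, 7, 8, 9, 10, 14, 15, 20}
|A + A| = 18

|A + A| = 18


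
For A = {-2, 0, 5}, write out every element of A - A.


A - A = {a - a' : a, a' ∈ A}.
Compute a - a' for each ordered pair (a, a'):
a = -2: -2--2=0, -2-0=-2, -2-5=-7
a = 0: 0--2=2, 0-0=0, 0-5=-5
a = 5: 5--2=7, 5-0=5, 5-5=0
Collecting distinct values (and noting 0 appears from a-a):
A - A = {-7, -5, -2, 0, 2, 5, 7}
|A - A| = 7

A - A = {-7, -5, -2, 0, 2, 5, 7}


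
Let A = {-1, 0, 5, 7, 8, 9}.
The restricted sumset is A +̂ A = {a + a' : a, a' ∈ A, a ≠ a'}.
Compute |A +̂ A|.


Restricted sumset: A +̂ A = {a + a' : a ∈ A, a' ∈ A, a ≠ a'}.
Equivalently, take A + A and drop any sum 2a that is achievable ONLY as a + a for a ∈ A (i.e. sums representable only with equal summands).
Enumerate pairs (a, a') with a < a' (symmetric, so each unordered pair gives one sum; this covers all a ≠ a'):
  -1 + 0 = -1
  -1 + 5 = 4
  -1 + 7 = 6
  -1 + 8 = 7
  -1 + 9 = 8
  0 + 5 = 5
  0 + 7 = 7
  0 + 8 = 8
  0 + 9 = 9
  5 + 7 = 12
  5 + 8 = 13
  5 + 9 = 14
  7 + 8 = 15
  7 + 9 = 16
  8 + 9 = 17
Collected distinct sums: {-1, 4, 5, 6, 7, 8, 9, 12, 13, 14, 15, 16, 17}
|A +̂ A| = 13
(Reference bound: |A +̂ A| ≥ 2|A| - 3 for |A| ≥ 2, with |A| = 6 giving ≥ 9.)

|A +̂ A| = 13


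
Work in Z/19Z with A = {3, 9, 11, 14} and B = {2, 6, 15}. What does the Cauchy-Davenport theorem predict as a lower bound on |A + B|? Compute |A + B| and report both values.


Cauchy-Davenport: |A + B| ≥ min(p, |A| + |B| - 1) for A, B nonempty in Z/pZ.
|A| = 4, |B| = 3, p = 19.
CD lower bound = min(19, 4 + 3 - 1) = min(19, 6) = 6.
Compute A + B mod 19 directly:
a = 3: 3+2=5, 3+6=9, 3+15=18
a = 9: 9+2=11, 9+6=15, 9+15=5
a = 11: 11+2=13, 11+6=17, 11+15=7
a = 14: 14+2=16, 14+6=1, 14+15=10
A + B = {1, 5, 7, 9, 10, 11, 13, 15, 16, 17, 18}, so |A + B| = 11.
Verify: 11 ≥ 6? Yes ✓.

CD lower bound = 6, actual |A + B| = 11.


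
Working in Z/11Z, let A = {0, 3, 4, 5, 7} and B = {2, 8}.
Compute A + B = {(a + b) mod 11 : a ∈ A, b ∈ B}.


Work in Z/11Z: reduce every sum a + b modulo 11.
Enumerate all 10 pairs:
a = 0: 0+2=2, 0+8=8
a = 3: 3+2=5, 3+8=0
a = 4: 4+2=6, 4+8=1
a = 5: 5+2=7, 5+8=2
a = 7: 7+2=9, 7+8=4
Distinct residues collected: {0, 1, 2, 4, 5, 6, 7, 8, 9}
|A + B| = 9 (out of 11 total residues).

A + B = {0, 1, 2, 4, 5, 6, 7, 8, 9}


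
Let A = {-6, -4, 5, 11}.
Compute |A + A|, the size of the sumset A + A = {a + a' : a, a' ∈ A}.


A + A = {a + a' : a, a' ∈ A}; |A| = 4.
General bounds: 2|A| - 1 ≤ |A + A| ≤ |A|(|A|+1)/2, i.e. 7 ≤ |A + A| ≤ 10.
Lower bound 2|A|-1 is attained iff A is an arithmetic progression.
Enumerate sums a + a' for a ≤ a' (symmetric, so this suffices):
a = -6: -6+-6=-12, -6+-4=-10, -6+5=-1, -6+11=5
a = -4: -4+-4=-8, -4+5=1, -4+11=7
a = 5: 5+5=10, 5+11=16
a = 11: 11+11=22
Distinct sums: {-12, -10, -8, -1, 1, 5, 7, 10, 16, 22}
|A + A| = 10

|A + A| = 10


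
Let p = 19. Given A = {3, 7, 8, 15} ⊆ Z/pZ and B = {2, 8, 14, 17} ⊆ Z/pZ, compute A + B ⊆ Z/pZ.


Work in Z/19Z: reduce every sum a + b modulo 19.
Enumerate all 16 pairs:
a = 3: 3+2=5, 3+8=11, 3+14=17, 3+17=1
a = 7: 7+2=9, 7+8=15, 7+14=2, 7+17=5
a = 8: 8+2=10, 8+8=16, 8+14=3, 8+17=6
a = 15: 15+2=17, 15+8=4, 15+14=10, 15+17=13
Distinct residues collected: {1, 2, 3, 4, 5, 6, 9, 10, 11, 13, 15, 16, 17}
|A + B| = 13 (out of 19 total residues).

A + B = {1, 2, 3, 4, 5, 6, 9, 10, 11, 13, 15, 16, 17}
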